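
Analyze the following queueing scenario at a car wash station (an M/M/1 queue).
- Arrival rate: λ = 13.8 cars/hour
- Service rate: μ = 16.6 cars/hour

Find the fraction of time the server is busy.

Server utilization: ρ = λ/μ
ρ = 13.8/16.6 = 0.8313
The server is busy 83.13% of the time.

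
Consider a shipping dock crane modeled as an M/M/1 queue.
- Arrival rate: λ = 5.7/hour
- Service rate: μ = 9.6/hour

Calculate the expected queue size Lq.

ρ = λ/μ = 5.7/9.6 = 0.5938
For M/M/1: Lq = λ²/(μ(μ-λ))
Lq = 32.49/(9.6 × 3.90)
Lq = 0.8678 containers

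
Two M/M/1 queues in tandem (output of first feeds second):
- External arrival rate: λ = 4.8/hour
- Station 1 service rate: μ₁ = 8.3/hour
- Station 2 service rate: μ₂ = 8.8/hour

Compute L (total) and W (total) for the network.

By Jackson's theorem, each station behaves as independent M/M/1.
Station 1: ρ₁ = 4.8/8.3 = 0.5783, L₁ = ρ₁/(1-ρ₁) = λ/(μ₁-λ) = 4.8/3.50 = 1.3714
Station 2: ρ₂ = 4.8/8.8 = 0.5455, L₂ = ρ₂/(1-ρ₂) = λ/(μ₂-λ) = 4.8/4.00 = 1.2000
Total: L = L₁ + L₂ = 1.3714 + 1.2000 = 2.5714
W = L/λ = 2.5714/4.8 = 0.5357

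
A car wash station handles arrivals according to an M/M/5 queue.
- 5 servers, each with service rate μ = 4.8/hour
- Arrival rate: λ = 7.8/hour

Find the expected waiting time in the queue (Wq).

Traffic intensity: ρ = λ/(cμ) = 7.8/(5×4.8) = 0.3250
Since ρ = 0.3250 < 1, system is stable.
Offered load a = λ/μ = cρ = 7.8/4.8 = 1.6250
P₀ = [ Σₙ₌₀^4 aⁿ/n! + a^5/(5!(1-ρ)) ]⁻¹
Σ = a^0/0! + a^1/1! + a^2/2! + a^3/3! + a^4/4! = 1.0000 + 1.6250 + 1.3203 + 0.7152 + 0.2905 = 4.9510
a^5/(5!(1-ρ)) = 11.3310/(120 × 0.6750) = 0.1399
P₀ = 1/(4.9510 + 0.1399) = 0.1964
Lq = P₀·a^5·ρ / (5!(1-ρ)²) = 0.1964 × 11.3310 × 0.3250 / (120 × 0.4556) = 0.01323
Wq = Lq/λ = 0.01323/7.8 = 0.001696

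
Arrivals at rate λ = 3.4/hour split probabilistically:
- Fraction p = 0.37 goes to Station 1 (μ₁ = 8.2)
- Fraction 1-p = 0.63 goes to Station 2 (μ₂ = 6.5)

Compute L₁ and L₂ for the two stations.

Effective rates: λ₁ = 3.4×0.37 = 1.258, λ₂ = 3.4×0.63 = 2.142
Station 1: ρ₁ = 1.258/8.2 = 0.1534, L₁ = ρ₁/(1-ρ₁) = 0.1534/(1-0.1534) = 0.1812
Station 2: ρ₂ = 2.142/6.5 = 0.32954, L₂ = ρ₂/(1-ρ₂) = 0.32954/(1-0.32954) = 0.4915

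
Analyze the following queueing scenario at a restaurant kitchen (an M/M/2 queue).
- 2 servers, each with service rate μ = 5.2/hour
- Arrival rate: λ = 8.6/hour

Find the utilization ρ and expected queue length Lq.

Traffic intensity: ρ = λ/(cμ) = 8.6/(2×5.2) = 0.8269
Since ρ = 0.8269 < 1, system is stable.
Offered load a = λ/μ = cρ = 8.6/5.2 = 1.6538
P₀ = [ Σₙ₌₀^1 aⁿ/n! + a^2/(2!(1-ρ)) ]⁻¹
Σ = a^0/0! + a^1/1! = 1.0000 + 1.6538 = 2.6538
a^2/(2!(1-ρ)) = 2.73521/(2 × 0.173077) = 7.9017
P₀ = 1/(2.6538 + 7.9017) = 0.09474
Lq = P₀·a^2·ρ / (2!(1-ρ)²) = 0.0947368 × 2.73521 × 0.826923 / (2 × 0.0299556) = 3.5766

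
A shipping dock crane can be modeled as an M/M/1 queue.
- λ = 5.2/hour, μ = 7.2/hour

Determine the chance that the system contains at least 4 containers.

ρ = λ/μ = 5.2/7.2 = 0.72222
P(N ≥ n) = ρⁿ
P(N ≥ 4) = 0.72222^4
P(N ≥ 4) = 0.2721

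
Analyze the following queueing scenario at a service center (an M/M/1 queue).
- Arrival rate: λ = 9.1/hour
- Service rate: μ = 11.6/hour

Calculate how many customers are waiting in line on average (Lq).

ρ = λ/μ = 9.1/11.6 = 0.7845
For M/M/1: Lq = λ²/(μ(μ-λ))
Lq = 82.81/(11.6 × 2.50)
Lq = 2.8555 customers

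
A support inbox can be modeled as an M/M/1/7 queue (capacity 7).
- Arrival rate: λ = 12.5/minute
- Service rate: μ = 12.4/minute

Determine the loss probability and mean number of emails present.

ρ = λ/μ = 12.5/12.4 = 1.008065
P₀ = (1-ρ)/(1-ρ^(K+1)) = (1-1.008065)/(1-1.008065^8) = -0.008065/-0.06637 = 0.1215
P_K = P₀×ρ^K = 0.1215 × 1.008065^7 = 0.1215 × 1.0578 = 0.1285
Blocking probability P_7 = 0.1285 (12.85%)
L = ρ[1 - (K+1)ρ^K + Kρ^(K+1)] / [(1-ρ)(1-ρ^(K+1))]
L = 1.008065 × (1 - 8×1.057839438 + 7×1.066370913) / ((1 - 1.008065) × (1 - 1.066370913)) = 3.5422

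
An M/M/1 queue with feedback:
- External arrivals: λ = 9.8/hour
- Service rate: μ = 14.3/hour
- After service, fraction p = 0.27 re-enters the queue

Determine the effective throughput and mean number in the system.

Effective arrival rate: λ_eff = λ/(1-p) = 9.8/(1-0.27) = 9.8/0.73 = 13.4246575
ρ = λ_eff/μ = 13.4246575/14.3 = 0.9387872
L = ρ/(1-ρ) = 0.9387872/(1-0.9387872) = 15.3365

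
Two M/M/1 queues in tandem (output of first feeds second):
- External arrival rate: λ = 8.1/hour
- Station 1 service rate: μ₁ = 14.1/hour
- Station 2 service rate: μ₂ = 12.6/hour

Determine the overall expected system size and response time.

By Jackson's theorem, each station behaves as independent M/M/1.
Station 1: ρ₁ = 8.1/14.1 = 0.5745, L₁ = ρ₁/(1-ρ₁) = λ/(μ₁-λ) = 8.1/6.00 = 1.3500
Station 2: ρ₂ = 8.1/12.6 = 0.6429, L₂ = ρ₂/(1-ρ₂) = λ/(μ₂-λ) = 8.1/4.50 = 1.8000
Total: L = L₁ + L₂ = 1.3500 + 1.8000 = 3.1500
W = L/λ = 3.1500/8.1 = 0.3889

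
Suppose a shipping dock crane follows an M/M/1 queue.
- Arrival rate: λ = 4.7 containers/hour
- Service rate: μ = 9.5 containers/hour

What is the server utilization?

Server utilization: ρ = λ/μ
ρ = 4.7/9.5 = 0.4947
The server is busy 49.47% of the time.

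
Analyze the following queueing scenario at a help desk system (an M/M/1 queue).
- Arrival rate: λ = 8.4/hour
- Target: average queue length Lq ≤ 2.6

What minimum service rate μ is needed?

For M/M/1: Lq = λ²/(μ(μ-λ))
Need Lq ≤ 2.6, i.e. μ(μ-λ) ≥ λ²/2.6
μ² - 8.4μ - 70.56/2.6 ≥ 0  →  μ² - 8.4μ - 27.13846 ≥ 0
Quadratic formula (positive root): μ = [λ + √(λ² + 4×27.13846)]/2
Discriminant: 70.56 + 4×27.13846 = 179.1138, √179.1138 = 13.3833
μ ≥ (8.4 + 13.3833)/2 = 10.8917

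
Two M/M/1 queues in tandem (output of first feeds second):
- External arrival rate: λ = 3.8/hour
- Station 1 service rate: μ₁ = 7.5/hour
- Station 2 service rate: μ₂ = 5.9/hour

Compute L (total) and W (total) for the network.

By Jackson's theorem, each station behaves as independent M/M/1.
Station 1: ρ₁ = 3.8/7.5 = 0.5067, L₁ = ρ₁/(1-ρ₁) = λ/(μ₁-λ) = 3.8/3.70 = 1.027027
Station 2: ρ₂ = 3.8/5.9 = 0.6441, L₂ = ρ₂/(1-ρ₂) = λ/(μ₂-λ) = 3.8/2.10 = 1.809524
Total: L = L₁ + L₂ = 1.027027 + 1.809524 = 2.8366
W = L/λ = 2.8366/3.8 = 0.7465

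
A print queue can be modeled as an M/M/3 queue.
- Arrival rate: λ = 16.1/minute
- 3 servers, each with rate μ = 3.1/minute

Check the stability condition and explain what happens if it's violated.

Stability requires ρ = λ/(cμ) < 1
ρ = 16.1/(3 × 3.1) = 16.1/9.30 = 1.7312
Since 1.7312 ≥ 1, the system is UNSTABLE.
Need c > λ/μ = 16.1/3.1 = 5.19.
Minimum servers needed: c = 6.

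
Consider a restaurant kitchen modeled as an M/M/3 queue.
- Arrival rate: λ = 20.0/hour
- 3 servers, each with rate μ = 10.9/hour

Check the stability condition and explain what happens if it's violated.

Stability requires ρ = λ/(cμ) < 1
ρ = 20.0/(3 × 10.9) = 20.0/32.70 = 0.6116
Since 0.6116 < 1, the system is STABLE.
The servers are busy 61.16% of the time.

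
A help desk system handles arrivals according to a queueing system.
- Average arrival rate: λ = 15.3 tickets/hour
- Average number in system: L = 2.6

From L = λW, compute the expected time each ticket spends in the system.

Little's Law: L = λW, so W = L/λ
W = 2.6/15.3 = 0.1699 hours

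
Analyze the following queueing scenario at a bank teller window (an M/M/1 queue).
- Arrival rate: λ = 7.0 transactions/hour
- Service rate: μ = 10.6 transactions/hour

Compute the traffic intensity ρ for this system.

Server utilization: ρ = λ/μ
ρ = 7.0/10.6 = 0.6604
The server is busy 66.04% of the time.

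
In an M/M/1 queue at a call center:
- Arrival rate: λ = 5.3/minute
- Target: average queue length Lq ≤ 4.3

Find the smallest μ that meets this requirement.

For M/M/1: Lq = λ²/(μ(μ-λ))
Need Lq ≤ 4.3, i.e. μ(μ-λ) ≥ λ²/4.3
μ² - 5.3μ - 28.09/4.3 ≥ 0  →  μ² - 5.3μ - 6.53256 ≥ 0
Quadratic formula (positive root): μ = [λ + √(λ² + 4×6.53256)]/2
Discriminant: 28.09 + 4×6.53256 = 54.2202, √54.2202 = 7.3634
μ ≥ (5.3 + 7.3634)/2 = 6.3317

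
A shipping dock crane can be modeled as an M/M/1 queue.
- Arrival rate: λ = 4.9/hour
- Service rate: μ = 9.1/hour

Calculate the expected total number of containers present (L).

ρ = λ/μ = 4.9/9.1 = 0.5385
For M/M/1: L = λ/(μ-λ)
L = 4.9/(9.1-4.9) = 4.9/4.20
L = 1.1667 containers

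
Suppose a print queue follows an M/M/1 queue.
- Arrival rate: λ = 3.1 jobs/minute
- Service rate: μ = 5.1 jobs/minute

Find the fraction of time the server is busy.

Server utilization: ρ = λ/μ
ρ = 3.1/5.1 = 0.6078
The server is busy 60.78% of the time.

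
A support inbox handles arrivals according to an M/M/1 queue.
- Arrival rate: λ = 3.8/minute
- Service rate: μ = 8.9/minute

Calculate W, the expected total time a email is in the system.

First, compute utilization: ρ = λ/μ = 3.8/8.9 = 0.4270
For M/M/1: W = 1/(μ-λ)
W = 1/(8.9-3.8) = 1/5.10
W = 0.1961 minutes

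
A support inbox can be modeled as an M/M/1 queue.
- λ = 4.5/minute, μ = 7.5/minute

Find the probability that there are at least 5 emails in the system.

ρ = λ/μ = 4.5/7.5 = 0.6000
P(N ≥ n) = ρⁿ
P(N ≥ 5) = 0.6000^5
P(N ≥ 5) = 0.07776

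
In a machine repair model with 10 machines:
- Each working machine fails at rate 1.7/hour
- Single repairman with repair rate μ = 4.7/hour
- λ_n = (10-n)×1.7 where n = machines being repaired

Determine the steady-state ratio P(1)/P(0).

P(1)/P(0) = ∏_{i=0}^{1-1} λ_i/μ_{i+1}
= (10-0)×1.7/4.7
= 3.6170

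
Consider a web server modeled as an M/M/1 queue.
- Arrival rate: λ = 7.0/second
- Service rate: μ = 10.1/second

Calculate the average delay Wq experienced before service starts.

First, compute utilization: ρ = λ/μ = 7.0/10.1 = 0.6931
For M/M/1: Wq = λ/(μ(μ-λ))
Wq = 7.0/(10.1 × (10.1-7.0))
Wq = 7.0/(10.1 × 3.10)
Wq = 0.2236 seconds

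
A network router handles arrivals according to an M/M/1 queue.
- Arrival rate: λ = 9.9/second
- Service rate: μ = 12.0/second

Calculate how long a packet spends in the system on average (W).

First, compute utilization: ρ = λ/μ = 9.9/12.0 = 0.8250
For M/M/1: W = 1/(μ-λ)
W = 1/(12.0-9.9) = 1/2.10
W = 0.4762 seconds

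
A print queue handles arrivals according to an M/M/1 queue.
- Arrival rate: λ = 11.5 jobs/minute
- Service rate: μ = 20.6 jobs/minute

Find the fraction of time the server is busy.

Server utilization: ρ = λ/μ
ρ = 11.5/20.6 = 0.5583
The server is busy 55.83% of the time.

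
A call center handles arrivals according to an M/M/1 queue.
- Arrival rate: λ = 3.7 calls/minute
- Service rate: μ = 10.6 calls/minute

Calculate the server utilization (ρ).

Server utilization: ρ = λ/μ
ρ = 3.7/10.6 = 0.3491
The server is busy 34.91% of the time.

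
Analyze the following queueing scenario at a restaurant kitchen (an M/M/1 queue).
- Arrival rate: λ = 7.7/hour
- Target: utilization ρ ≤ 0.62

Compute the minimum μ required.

ρ = λ/μ, so μ = λ/ρ
μ ≥ 7.7/0.62 = 12.4194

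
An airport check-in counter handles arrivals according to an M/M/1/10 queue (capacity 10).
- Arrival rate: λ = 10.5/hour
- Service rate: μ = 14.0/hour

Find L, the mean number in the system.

ρ = λ/μ = 10.5/14.0 = 0.7500
P₀ = (1-ρ)/(1-ρ^(K+1)) = (1-0.7500)/(1-0.7500^11) = 0.2500/0.9578 = 0.2610
P_K = P₀×ρ^K = 0.2610 × 0.7500^10 = 0.2610 × 0.05631 = 0.01470
L = ρ[1 - (K+1)ρ^K + Kρ^(K+1)] / [(1-ρ)(1-ρ^(K+1))]
L = 0.7500 × (1 - 11×0.056314 + 10×0.042235) / ((1 - 0.7500) × (1 - 0.042235)) = 2.5149 passengers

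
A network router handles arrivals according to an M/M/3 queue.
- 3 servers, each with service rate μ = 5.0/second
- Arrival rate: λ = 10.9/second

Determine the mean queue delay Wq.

Traffic intensity: ρ = λ/(cμ) = 10.9/(3×5.0) = 0.7267
Since ρ = 0.7267 < 1, system is stable.
Offered load a = λ/μ = cρ = 10.9/5.0 = 2.1800
P₀ = [ Σₙ₌₀^2 aⁿ/n! + a^3/(3!(1-ρ)) ]⁻¹
Σ = a^0/0! + a^1/1! + a^2/2! = 1.0000 + 2.1800 + 2.3762 = 5.5562
a^3/(3!(1-ρ)) = 10.3602/(6 × 0.273333) = 6.3172
P₀ = 1/(5.5562 + 6.3172) = 0.08422
Lq = P₀·a^3·ρ / (3!(1-ρ)²) = 0.08422 × 10.3602 × 0.7267 / (6 × 0.07471) = 1.4145
Wq = Lq/λ = 1.4145/10.9 = 0.1298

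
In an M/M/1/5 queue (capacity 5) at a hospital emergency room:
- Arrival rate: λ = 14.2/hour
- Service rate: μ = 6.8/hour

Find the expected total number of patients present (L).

ρ = λ/μ = 14.2/6.8 = 2.0882
P₀ = (1-ρ)/(1-ρ^(K+1)) = (1-2.0882)/(1-2.0882^6) = -1.0882/-81.9149 = 0.01328
P_K = P₀×ρ^K = 0.013285 × 2.0882^5 = 0.013285 × 39.7064 = 0.5275
L = ρ[1 - (K+1)ρ^K + Kρ^(K+1)] / [(1-ρ)(1-ρ^(K+1))]
L = 2.0882 × (1 - 6×39.7064 + 5×82.9149) / ((1 - 2.0882) × (1 - 82.9149)) = 4.1543 patients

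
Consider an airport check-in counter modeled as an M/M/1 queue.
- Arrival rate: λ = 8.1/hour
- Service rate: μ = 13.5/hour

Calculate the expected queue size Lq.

ρ = λ/μ = 8.1/13.5 = 0.6000
For M/M/1: Lq = λ²/(μ(μ-λ))
Lq = 65.61/(13.5 × 5.40)
Lq = 0.9000 passengers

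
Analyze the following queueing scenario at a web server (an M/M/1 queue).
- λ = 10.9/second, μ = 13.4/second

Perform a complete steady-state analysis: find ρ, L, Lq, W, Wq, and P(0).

Step 1: ρ = λ/μ = 10.9/13.4 = 0.8134
Step 2: L = λ/(μ-λ) = 10.9/2.50 = 4.3600
Step 3: Lq = λ²/(μ(μ-λ)) = 118.81/(13.4×2.50) = 3.5466
Step 4: W = 1/(μ-λ) = 1/2.50 = 0.4000
Step 5: Wq = λ/(μ(μ-λ)) = 10.9/(13.4×2.50) = 0.3254
Step 6: P(0) = 1-ρ = 0.1866
Verify: L = λW = 10.9×0.4000 = 4.3600 ✔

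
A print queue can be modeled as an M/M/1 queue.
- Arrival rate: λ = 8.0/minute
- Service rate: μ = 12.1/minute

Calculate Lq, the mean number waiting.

ρ = λ/μ = 8.0/12.1 = 0.6612
For M/M/1: Lq = λ²/(μ(μ-λ))
Lq = 64.00/(12.1 × 4.10)
Lq = 1.2901 jobs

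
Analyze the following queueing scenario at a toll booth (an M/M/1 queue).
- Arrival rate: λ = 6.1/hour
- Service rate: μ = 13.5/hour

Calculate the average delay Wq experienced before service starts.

First, compute utilization: ρ = λ/μ = 6.1/13.5 = 0.4519
For M/M/1: Wq = λ/(μ(μ-λ))
Wq = 6.1/(13.5 × (13.5-6.1))
Wq = 6.1/(13.5 × 7.40)
Wq = 0.06106 hours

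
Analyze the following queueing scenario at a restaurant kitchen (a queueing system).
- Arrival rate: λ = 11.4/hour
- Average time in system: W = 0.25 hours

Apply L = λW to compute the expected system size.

Little's Law: L = λW
L = 11.4 × 0.25 = 2.8500 orders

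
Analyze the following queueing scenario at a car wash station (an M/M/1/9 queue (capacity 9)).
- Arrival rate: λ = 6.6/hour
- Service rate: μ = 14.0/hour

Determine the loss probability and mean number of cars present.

ρ = λ/μ = 6.6/14.0 = 0.47143
P₀ = (1-ρ)/(1-ρ^(K+1)) = (1-0.47143)/(1-0.47143^10) = 0.5286/0.9995 = 0.5289
P_K = P₀×ρ^K = 0.52886 × 0.47143^9 = 0.52886 × 0.0011502 = 0.0006083
Blocking probability P_9 = 0.0006083 (0.06083%)
L = ρ[1 - (K+1)ρ^K + Kρ^(K+1)] / [(1-ρ)(1-ρ^(K+1))]
L = 0.47143 × (1 - 10×0.001150 + 9×0.0005422) / ((1 - 0.47143) × (1 - 0.0005422)) = 0.8865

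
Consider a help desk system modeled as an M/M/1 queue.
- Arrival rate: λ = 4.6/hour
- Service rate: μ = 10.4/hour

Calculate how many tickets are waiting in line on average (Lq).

ρ = λ/μ = 4.6/10.4 = 0.4423
For M/M/1: Lq = λ²/(μ(μ-λ))
Lq = 21.16/(10.4 × 5.80)
Lq = 0.3508 tickets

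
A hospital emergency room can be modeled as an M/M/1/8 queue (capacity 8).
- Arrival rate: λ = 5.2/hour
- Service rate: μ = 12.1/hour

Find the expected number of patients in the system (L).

ρ = λ/μ = 5.2/12.1 = 0.42975
P₀ = (1-ρ)/(1-ρ^(K+1)) = (1-0.42975)/(1-0.42975^9) = 0.5702/0.9995 = 0.5705
P_K = P₀×ρ^K = 0.57054 × 0.42975^8 = 0.57054 × 0.0011634 = 0.0006638
L = ρ[1 - (K+1)ρ^K + Kρ^(K+1)] / [(1-ρ)(1-ρ^(K+1))]
L = 0.42975 × (1 - 9×0.001163 + 8×0.0005000) / ((1 - 0.42975) × (1 - 0.0005000)) = 0.7491 patients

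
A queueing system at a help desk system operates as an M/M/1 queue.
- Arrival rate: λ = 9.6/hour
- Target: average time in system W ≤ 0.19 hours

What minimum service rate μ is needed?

For M/M/1: W = 1/(μ-λ)
Need W ≤ 0.19, so 1/(μ-λ) ≤ 0.19
μ - λ ≥ 1/0.19 = 5.2632
μ ≥ 9.6 + 5.2632 = 14.8632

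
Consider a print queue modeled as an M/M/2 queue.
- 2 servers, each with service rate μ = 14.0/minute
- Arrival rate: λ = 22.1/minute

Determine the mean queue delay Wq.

Traffic intensity: ρ = λ/(cμ) = 22.1/(2×14.0) = 0.7893
Since ρ = 0.7893 < 1, system is stable.
Offered load a = λ/μ = cρ = 22.1/14.0 = 1.5786
P₀ = [ Σₙ₌₀^1 aⁿ/n! + a^2/(2!(1-ρ)) ]⁻¹
Σ = a^0/0! + a^1/1! = 1.0000 + 1.5786 = 2.5786
a^2/(2!(1-ρ)) = 2.49189/(2 × 0.210714) = 5.9130
P₀ = 1/(2.5786 + 5.9130) = 0.1178
Lq = P₀·a^2·ρ / (2!(1-ρ)²) = 0.117764 × 2.49189 × 0.789286 / (2 × 0.0444005) = 2.6083
Wq = Lq/λ = 2.6083/22.1 = 0.1180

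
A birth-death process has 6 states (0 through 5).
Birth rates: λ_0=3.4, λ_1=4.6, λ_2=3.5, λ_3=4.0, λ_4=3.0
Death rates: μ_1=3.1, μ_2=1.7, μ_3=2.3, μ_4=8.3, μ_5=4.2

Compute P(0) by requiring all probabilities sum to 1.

Ratios P(n)/P(0) = (λ₀···λₙ₋₁)/(μ₁···μₙ):
P(1)/P(0) = (3.4)/(3.1) = 1.09677
P(2)/P(0) = (3.4×4.6)/(3.1×1.7) = 2.96774
P(3)/P(0) = (3.4×4.6×3.5)/(3.1×1.7×2.3) = 4.51613
P(4)/P(0) = (3.4×4.6×3.5×4.0)/(3.1×1.7×2.3×8.3) = 2.17645
P(5)/P(0) = (3.4×4.6×3.5×4.0×3.0)/(3.1×1.7×2.3×8.3×4.2) = 1.55461

Normalization: ∑ P(n) = 1
P(0) × (1.00000 + 1.09677 + 2.96774 + 4.51613 + 2.17645 + 1.55461) = 1
P(0) × 13.3117 = 1
P(0) = 1/13.3117 = 0.07512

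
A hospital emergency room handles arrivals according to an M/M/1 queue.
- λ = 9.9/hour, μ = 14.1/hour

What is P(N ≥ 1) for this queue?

ρ = λ/μ = 9.9/14.1 = 0.7021
P(N ≥ n) = ρⁿ
P(N ≥ 1) = 0.7021^1
P(N ≥ 1) = 0.7021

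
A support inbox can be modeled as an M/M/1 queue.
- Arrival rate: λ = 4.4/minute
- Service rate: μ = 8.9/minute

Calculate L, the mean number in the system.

ρ = λ/μ = 4.4/8.9 = 0.4944
For M/M/1: L = λ/(μ-λ)
L = 4.4/(8.9-4.4) = 4.4/4.50
L = 0.9778 emails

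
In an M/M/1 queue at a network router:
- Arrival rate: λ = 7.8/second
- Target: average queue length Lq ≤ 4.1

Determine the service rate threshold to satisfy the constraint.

For M/M/1: Lq = λ²/(μ(μ-λ))
Need Lq ≤ 4.1, i.e. μ(μ-λ) ≥ λ²/4.1
μ² - 7.8μ - 60.84/4.1 ≥ 0  →  μ² - 7.8μ - 14.83902 ≥ 0
Quadratic formula (positive root): μ = [λ + √(λ² + 4×14.83902)]/2
Discriminant: 60.84 + 4×14.83902 = 120.1961, √120.1961 = 10.9634
μ ≥ (7.8 + 10.9634)/2 = 9.3817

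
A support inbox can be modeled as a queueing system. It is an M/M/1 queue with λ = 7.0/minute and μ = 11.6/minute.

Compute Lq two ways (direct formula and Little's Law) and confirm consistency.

Method 1 (direct): Lq = λ²/(μ(μ-λ)) = 49.00/(11.6 × 4.60) = 0.9183

Method 2 (Little's Law):
W = 1/(μ-λ) = 1/4.60 = 0.21739
Wq = W - 1/μ = 0.21739 - 0.086207 = 0.13118
Lq = λWq = 7.0 × 0.13118 = 0.9183 ✔ (matches Method 1)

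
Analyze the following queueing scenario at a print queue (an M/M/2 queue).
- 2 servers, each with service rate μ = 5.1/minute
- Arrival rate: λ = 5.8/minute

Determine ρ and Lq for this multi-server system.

Traffic intensity: ρ = λ/(cμ) = 5.8/(2×5.1) = 0.5686
Since ρ = 0.5686 < 1, system is stable.
Offered load a = λ/μ = cρ = 5.8/5.1 = 1.1373
P₀ = [ Σₙ₌₀^1 aⁿ/n! + a^2/(2!(1-ρ)) ]⁻¹
Σ = a^0/0! + a^1/1! = 1.0000 + 1.1373 = 2.1373
a^2/(2!(1-ρ)) = 1.2933/(2 × 0.43137) = 1.4991
P₀ = 1/(2.1373 + 1.4991) = 0.2750
Lq = P₀·a^2·ρ / (2!(1-ρ)²) = 0.27500 × 1.2933 × 0.56863 / (2 × 0.18608) = 0.5434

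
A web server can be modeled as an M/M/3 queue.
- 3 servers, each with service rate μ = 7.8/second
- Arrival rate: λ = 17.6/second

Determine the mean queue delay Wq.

Traffic intensity: ρ = λ/(cμ) = 17.6/(3×7.8) = 0.7521
Since ρ = 0.7521 < 1, system is stable.
Offered load a = λ/μ = cρ = 17.6/7.8 = 2.2564
P₀ = [ Σₙ₌₀^2 aⁿ/n! + a^3/(3!(1-ρ)) ]⁻¹
Σ = a^0/0! + a^1/1! + a^2/2! = 1.0000 + 2.2564 + 2.5457 = 5.8021
a^3/(3!(1-ρ)) = 11.4883/(6 × 0.247863) = 7.7249
P₀ = 1/(5.8021 + 7.7249) = 0.07393
Lq = P₀·a^3·ρ / (3!(1-ρ)²) = 0.073926 × 11.4883 × 0.75214 / (6 × 0.061436) = 1.7329
Wq = Lq/λ = 1.7329/17.6 = 0.09846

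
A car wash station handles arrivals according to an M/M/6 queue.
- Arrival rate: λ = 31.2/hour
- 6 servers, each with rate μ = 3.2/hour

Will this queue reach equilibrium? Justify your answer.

Stability requires ρ = λ/(cμ) < 1
ρ = 31.2/(6 × 3.2) = 31.2/19.20 = 1.6250
Since 1.6250 ≥ 1, the system is UNSTABLE.
Need c > λ/μ = 31.2/3.2 = 9.75.
Minimum servers needed: c = 10.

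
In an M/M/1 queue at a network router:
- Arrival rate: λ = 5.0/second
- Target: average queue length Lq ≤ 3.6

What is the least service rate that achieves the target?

For M/M/1: Lq = λ²/(μ(μ-λ))
Need Lq ≤ 3.6, i.e. μ(μ-λ) ≥ λ²/3.6
μ² - 5.0μ - 25.00/3.6 ≥ 0  →  μ² - 5.0μ - 6.94444 ≥ 0
Quadratic formula (positive root): μ = [λ + √(λ² + 4×6.94444)]/2
Discriminant: 25.00 + 4×6.94444 = 52.7778, √52.7778 = 7.2648
μ ≥ (5.0 + 7.2648)/2 = 6.1324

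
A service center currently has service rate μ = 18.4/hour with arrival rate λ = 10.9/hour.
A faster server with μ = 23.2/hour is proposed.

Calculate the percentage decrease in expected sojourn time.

System 1: ρ₁ = 10.9/18.4 = 0.5924, W₁ = 1/(18.4-10.9) = 0.13333
System 2: ρ₂ = 10.9/23.2 = 0.4698, W₂ = 1/(23.2-10.9) = 0.081301
Improvement: (W₁-W₂)/W₁ = (0.13333-0.081301)/0.13333 = 39.02%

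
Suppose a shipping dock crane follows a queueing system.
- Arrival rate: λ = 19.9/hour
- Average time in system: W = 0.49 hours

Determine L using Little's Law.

Little's Law: L = λW
L = 19.9 × 0.49 = 9.7510 containers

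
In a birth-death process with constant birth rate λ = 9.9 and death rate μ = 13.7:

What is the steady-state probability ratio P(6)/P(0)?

For constant rates: P(n)/P(0) = (λ/μ)^n
P(6)/P(0) = (9.9/13.7)^6 = 0.7226^6 = 0.1424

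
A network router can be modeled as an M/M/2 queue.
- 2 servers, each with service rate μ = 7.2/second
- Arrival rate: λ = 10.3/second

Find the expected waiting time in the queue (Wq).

Traffic intensity: ρ = λ/(cμ) = 10.3/(2×7.2) = 0.7153
Since ρ = 0.7153 < 1, system is stable.
Offered load a = λ/μ = cρ = 10.3/7.2 = 1.4306
P₀ = [ Σₙ₌₀^1 aⁿ/n! + a^2/(2!(1-ρ)) ]⁻¹
Σ = a^0/0! + a^1/1! = 1.0000 + 1.4306 = 2.4306
a^2/(2!(1-ρ)) = 2.04649/(2 × 0.284722) = 3.5938
P₀ = 1/(2.4306 + 3.5938) = 0.1660
Lq = P₀·a^2·ρ / (2!(1-ρ)²) = 0.16599 × 2.0465 × 0.71528 / (2 × 0.081067) = 1.4986
Wq = Lq/λ = 1.4986/10.3 = 0.1455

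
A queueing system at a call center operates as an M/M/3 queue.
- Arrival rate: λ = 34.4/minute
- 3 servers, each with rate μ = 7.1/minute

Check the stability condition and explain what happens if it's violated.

Stability requires ρ = λ/(cμ) < 1
ρ = 34.4/(3 × 7.1) = 34.4/21.30 = 1.6150
Since 1.6150 ≥ 1, the system is UNSTABLE.
Need c > λ/μ = 34.4/7.1 = 4.85.
Minimum servers needed: c = 5.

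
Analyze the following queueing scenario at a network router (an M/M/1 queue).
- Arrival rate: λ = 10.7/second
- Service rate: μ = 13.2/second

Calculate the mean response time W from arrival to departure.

First, compute utilization: ρ = λ/μ = 10.7/13.2 = 0.8106
For M/M/1: W = 1/(μ-λ)
W = 1/(13.2-10.7) = 1/2.50
W = 0.4000 seconds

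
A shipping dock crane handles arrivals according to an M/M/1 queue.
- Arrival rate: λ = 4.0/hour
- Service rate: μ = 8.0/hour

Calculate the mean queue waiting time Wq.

First, compute utilization: ρ = λ/μ = 4.0/8.0 = 0.5000
For M/M/1: Wq = λ/(μ(μ-λ))
Wq = 4.0/(8.0 × (8.0-4.0))
Wq = 4.0/(8.0 × 4.00)
Wq = 0.1250 hours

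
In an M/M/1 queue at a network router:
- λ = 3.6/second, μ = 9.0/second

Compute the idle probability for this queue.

ρ = λ/μ = 3.6/9.0 = 0.4000
P(0) = 1 - ρ = 1 - 0.4000 = 0.6000
The server is idle 60.00% of the time.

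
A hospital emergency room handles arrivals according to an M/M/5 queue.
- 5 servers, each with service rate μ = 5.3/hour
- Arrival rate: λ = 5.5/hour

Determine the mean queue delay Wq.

Traffic intensity: ρ = λ/(cμ) = 5.5/(5×5.3) = 0.2075
Since ρ = 0.2075 < 1, system is stable.
Offered load a = λ/μ = cρ = 5.5/5.3 = 1.0377
P₀ = [ Σₙ₌₀^4 aⁿ/n! + a^5/(5!(1-ρ)) ]⁻¹
Σ = a^0/0! + a^1/1! + a^2/2! + a^3/3! + a^4/4! = 1.00000 + 1.03774 + 0.538448 + 0.186256 + 0.0483210 = 2.8108
a^5/(5!(1-ρ)) = 1.2035/(120 × 0.7925) = 0.01266
P₀ = 1/(2.8108 + 0.01266) = 0.3542
Lq = P₀·a^5·ρ / (5!(1-ρ)²) = 0.3542 × 1.2035 × 0.2075 / (120 × 0.6280) = 0.001174
Wq = Lq/λ = 0.0011739/5.5 = 0.0002134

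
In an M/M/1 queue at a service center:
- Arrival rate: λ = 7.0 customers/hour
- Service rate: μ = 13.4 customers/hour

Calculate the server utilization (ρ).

Server utilization: ρ = λ/μ
ρ = 7.0/13.4 = 0.5224
The server is busy 52.24% of the time.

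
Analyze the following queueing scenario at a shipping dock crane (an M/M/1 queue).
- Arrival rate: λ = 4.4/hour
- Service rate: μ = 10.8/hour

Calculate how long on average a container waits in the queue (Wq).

First, compute utilization: ρ = λ/μ = 4.4/10.8 = 0.4074
For M/M/1: Wq = λ/(μ(μ-λ))
Wq = 4.4/(10.8 × (10.8-4.4))
Wq = 4.4/(10.8 × 6.40)
Wq = 0.06366 hours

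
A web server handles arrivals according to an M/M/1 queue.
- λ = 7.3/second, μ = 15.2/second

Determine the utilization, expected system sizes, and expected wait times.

Step 1: ρ = λ/μ = 7.3/15.2 = 0.4803
Step 2: L = λ/(μ-λ) = 7.3/7.90 = 0.9241
Step 3: Lq = λ²/(μ(μ-λ)) = 53.29/(15.2×7.90) = 0.4438
Step 4: W = 1/(μ-λ) = 1/7.90 = 0.1265823
Step 5: Wq = λ/(μ(μ-λ)) = 7.3/(15.2×7.90) = 0.06079
Step 6: P(0) = 1-ρ = 0.5197
Verify: L = λW = 7.3×0.1265823 = 0.9241 ✔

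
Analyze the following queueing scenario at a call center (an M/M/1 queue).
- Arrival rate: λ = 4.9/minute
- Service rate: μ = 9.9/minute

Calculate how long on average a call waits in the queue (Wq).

First, compute utilization: ρ = λ/μ = 4.9/9.9 = 0.4949
For M/M/1: Wq = λ/(μ(μ-λ))
Wq = 4.9/(9.9 × (9.9-4.9))
Wq = 4.9/(9.9 × 5.00)
Wq = 0.09899 minutes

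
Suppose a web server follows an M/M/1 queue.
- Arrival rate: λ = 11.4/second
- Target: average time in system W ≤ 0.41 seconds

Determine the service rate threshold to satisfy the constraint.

For M/M/1: W = 1/(μ-λ)
Need W ≤ 0.41, so 1/(μ-λ) ≤ 0.41
μ - λ ≥ 1/0.41 = 2.4390
μ ≥ 11.4 + 2.4390 = 13.8390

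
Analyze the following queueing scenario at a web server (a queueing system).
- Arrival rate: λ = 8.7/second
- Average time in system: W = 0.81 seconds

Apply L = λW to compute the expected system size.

Little's Law: L = λW
L = 8.7 × 0.81 = 7.0470 requests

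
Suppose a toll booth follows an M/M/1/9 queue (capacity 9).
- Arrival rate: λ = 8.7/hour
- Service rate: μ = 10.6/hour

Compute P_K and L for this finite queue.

ρ = λ/μ = 8.7/10.6 = 0.82075
P₀ = (1-ρ)/(1-ρ^(K+1)) = (1-0.82075)/(1-0.82075^10) = 0.17925/0.86129 = 0.2081
P_K = P₀×ρ^K = 0.2081 × 0.82075^9 = 0.2081 × 0.1690 = 0.03517
Blocking probability P_9 = 0.03517 (3.52%)
L = ρ[1 - (K+1)ρ^K + Kρ^(K+1)] / [(1-ρ)(1-ρ^(K+1))]
L = 0.82075 × (1 - 10×0.169004 + 9×0.138710) / ((1 - 0.82075) × (1 - 0.138710)) = 2.9683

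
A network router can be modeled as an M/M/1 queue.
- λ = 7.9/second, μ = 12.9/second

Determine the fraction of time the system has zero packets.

ρ = λ/μ = 7.9/12.9 = 0.6124
P(0) = 1 - ρ = 1 - 0.6124 = 0.3876
The server is idle 38.76% of the time.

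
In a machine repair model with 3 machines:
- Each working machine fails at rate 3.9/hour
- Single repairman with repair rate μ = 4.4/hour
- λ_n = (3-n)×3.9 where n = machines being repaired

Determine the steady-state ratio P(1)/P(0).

P(1)/P(0) = ∏_{i=0}^{1-1} λ_i/μ_{i+1}
= (3-0)×3.9/4.4
= 2.6591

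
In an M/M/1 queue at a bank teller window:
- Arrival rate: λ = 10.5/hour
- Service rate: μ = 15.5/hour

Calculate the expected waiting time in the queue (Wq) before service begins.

First, compute utilization: ρ = λ/μ = 10.5/15.5 = 0.6774
For M/M/1: Wq = λ/(μ(μ-λ))
Wq = 10.5/(15.5 × (15.5-10.5))
Wq = 10.5/(15.5 × 5.00)
Wq = 0.1355 hours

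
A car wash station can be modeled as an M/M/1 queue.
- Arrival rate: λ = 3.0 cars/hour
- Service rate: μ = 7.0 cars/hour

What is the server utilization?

Server utilization: ρ = λ/μ
ρ = 3.0/7.0 = 0.4286
The server is busy 42.86% of the time.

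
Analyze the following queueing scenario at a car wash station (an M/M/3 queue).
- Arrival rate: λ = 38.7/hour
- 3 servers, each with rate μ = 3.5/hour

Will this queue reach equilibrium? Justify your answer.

Stability requires ρ = λ/(cμ) < 1
ρ = 38.7/(3 × 3.5) = 38.7/10.50 = 3.6857
Since 3.6857 ≥ 1, the system is UNSTABLE.
Need c > λ/μ = 38.7/3.5 = 11.06.
Minimum servers needed: c = 12.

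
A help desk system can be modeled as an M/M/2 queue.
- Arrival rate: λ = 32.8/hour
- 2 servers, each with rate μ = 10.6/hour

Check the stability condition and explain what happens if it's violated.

Stability requires ρ = λ/(cμ) < 1
ρ = 32.8/(2 × 10.6) = 32.8/21.20 = 1.5472
Since 1.5472 ≥ 1, the system is UNSTABLE.
Need c > λ/μ = 32.8/10.6 = 3.09.
Minimum servers needed: c = 4.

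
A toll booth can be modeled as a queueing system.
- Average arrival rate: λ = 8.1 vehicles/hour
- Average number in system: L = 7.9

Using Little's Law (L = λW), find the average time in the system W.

Little's Law: L = λW, so W = L/λ
W = 7.9/8.1 = 0.9753 hours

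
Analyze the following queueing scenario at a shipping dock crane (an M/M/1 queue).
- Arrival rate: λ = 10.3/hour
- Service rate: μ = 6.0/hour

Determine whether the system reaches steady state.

Stability requires ρ = λ/(cμ) < 1
ρ = 10.3/(1 × 6.0) = 10.3/6.00 = 1.7167
Since 1.7167 ≥ 1, the system is UNSTABLE.
Queue grows without bound. Need μ > λ = 10.3.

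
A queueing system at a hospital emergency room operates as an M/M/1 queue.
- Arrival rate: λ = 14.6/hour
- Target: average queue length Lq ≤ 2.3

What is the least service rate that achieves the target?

For M/M/1: Lq = λ²/(μ(μ-λ))
Need Lq ≤ 2.3, i.e. μ(μ-λ) ≥ λ²/2.3
μ² - 14.6μ - 213.16/2.3 ≥ 0  →  μ² - 14.6μ - 92.67826087 ≥ 0
Quadratic formula (positive root): μ = [λ + √(λ² + 4×92.67826087)]/2
Discriminant: 213.16 + 4×92.67826087 = 583.873043, √583.873043 = 24.16347
μ ≥ (14.6 + 24.16347)/2 = 19.3817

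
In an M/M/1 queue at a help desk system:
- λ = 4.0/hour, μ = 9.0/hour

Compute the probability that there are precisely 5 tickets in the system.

ρ = λ/μ = 4.0/9.0 = 0.44444
P(n) = (1-ρ)ρⁿ
P(5) = (1-0.44444) × 0.44444^5
P(5) = 0.5556 × 0.01734
P(5) = 0.009634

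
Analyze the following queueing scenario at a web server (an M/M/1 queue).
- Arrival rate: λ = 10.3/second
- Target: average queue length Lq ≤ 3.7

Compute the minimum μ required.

For M/M/1: Lq = λ²/(μ(μ-λ))
Need Lq ≤ 3.7, i.e. μ(μ-λ) ≥ λ²/3.7
μ² - 10.3μ - 106.09/3.7 ≥ 0  →  μ² - 10.3μ - 28.67297 ≥ 0
Quadratic formula (positive root): μ = [λ + √(λ² + 4×28.67297)]/2
Discriminant: 106.09 + 4×28.67297 = 220.7819, √220.7819 = 14.8587
μ ≥ (10.3 + 14.8587)/2 = 12.5794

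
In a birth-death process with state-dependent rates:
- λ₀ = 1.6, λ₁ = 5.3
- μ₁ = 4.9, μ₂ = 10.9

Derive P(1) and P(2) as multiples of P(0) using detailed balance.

Balance equations:
State 0: λ₀P₀ = μ₁P₁ → P₁ = (λ₀/μ₁)P₀ = (1.6/4.9)P₀ = 0.3265P₀
State 1: P₂ = (λ₀λ₁)/(μ₁μ₂)P₀ = (1.6×5.3)/(4.9×10.9)P₀ = 0.1588P₀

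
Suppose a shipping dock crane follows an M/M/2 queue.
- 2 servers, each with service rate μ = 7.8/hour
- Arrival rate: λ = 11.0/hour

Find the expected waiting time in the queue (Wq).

Traffic intensity: ρ = λ/(cμ) = 11.0/(2×7.8) = 0.7051
Since ρ = 0.7051 < 1, system is stable.
Offered load a = λ/μ = cρ = 11.0/7.8 = 1.4103
P₀ = [ Σₙ₌₀^1 aⁿ/n! + a^2/(2!(1-ρ)) ]⁻¹
Σ = a^0/0! + a^1/1! = 1.0000 + 1.4103 = 2.4103
a^2/(2!(1-ρ)) = 1.988823/(2 × 0.2948718) = 3.3724
P₀ = 1/(2.4103 + 3.3724) = 0.1729
Lq = P₀·a^2·ρ / (2!(1-ρ)²) = 0.17293 × 1.9888 × 0.70513 / (2 × 0.086949) = 1.3946
Wq = Lq/λ = 1.3946/11.0 = 0.1268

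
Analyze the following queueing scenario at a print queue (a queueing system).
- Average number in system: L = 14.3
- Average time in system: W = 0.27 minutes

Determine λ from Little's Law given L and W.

Little's Law: L = λW, so λ = L/W
λ = 14.3/0.27 = 52.9630 jobs/minute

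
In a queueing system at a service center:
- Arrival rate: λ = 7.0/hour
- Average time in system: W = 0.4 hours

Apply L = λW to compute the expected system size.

Little's Law: L = λW
L = 7.0 × 0.4 = 2.8000 customers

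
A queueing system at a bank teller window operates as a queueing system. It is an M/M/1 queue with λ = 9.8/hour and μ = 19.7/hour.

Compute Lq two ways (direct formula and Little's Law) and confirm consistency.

Method 1 (direct): Lq = λ²/(μ(μ-λ)) = 96.04/(19.7 × 9.90) = 0.4924

Method 2 (Little's Law):
W = 1/(μ-λ) = 1/9.90 = 0.10101
Wq = W - 1/μ = 0.10101 - 0.050761 = 0.050249
Lq = λWq = 9.8 × 0.050249 = 0.4924 ✔ (matches Method 1)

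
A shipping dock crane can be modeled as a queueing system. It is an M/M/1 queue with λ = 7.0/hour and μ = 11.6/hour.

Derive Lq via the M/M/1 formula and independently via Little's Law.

Method 1 (direct): Lq = λ²/(μ(μ-λ)) = 49.00/(11.6 × 4.60) = 0.9183

Method 2 (Little's Law):
W = 1/(μ-λ) = 1/4.60 = 0.21739
Wq = W - 1/μ = 0.21739 - 0.086207 = 0.13118
Lq = λWq = 7.0 × 0.13118 = 0.9183 ✔ (matches Method 1)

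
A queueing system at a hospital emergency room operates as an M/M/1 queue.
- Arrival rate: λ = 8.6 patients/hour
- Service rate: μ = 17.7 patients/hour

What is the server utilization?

Server utilization: ρ = λ/μ
ρ = 8.6/17.7 = 0.4859
The server is busy 48.59% of the time.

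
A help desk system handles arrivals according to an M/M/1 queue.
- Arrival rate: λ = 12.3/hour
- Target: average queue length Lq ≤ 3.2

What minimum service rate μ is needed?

For M/M/1: Lq = λ²/(μ(μ-λ))
Need Lq ≤ 3.2, i.e. μ(μ-λ) ≥ λ²/3.2
μ² - 12.3μ - 151.29/3.2 ≥ 0  →  μ² - 12.3μ - 47.27813 ≥ 0
Quadratic formula (positive root): μ = [λ + √(λ² + 4×47.27813)]/2
Discriminant: 151.29 + 4×47.27813 = 340.4025, √340.4025 = 18.4500
μ ≥ (12.3 + 18.4500)/2 = 15.3750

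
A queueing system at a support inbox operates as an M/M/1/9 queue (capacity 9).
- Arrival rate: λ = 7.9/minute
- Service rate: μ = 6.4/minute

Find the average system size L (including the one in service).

ρ = λ/μ = 7.9/6.4 = 1.234375
P₀ = (1-ρ)/(1-ρ^(K+1)) = (1-1.234375)/(1-1.234375^10) = -0.2344/-7.2124 = 0.03250
P_K = P₀×ρ^K = 0.03250 × 1.234375^9 = 0.03250 × 6.6531 = 0.2162
L = ρ[1 - (K+1)ρ^K + Kρ^(K+1)] / [(1-ρ)(1-ρ^(K+1))]
L = 1.234375 × (1 - 10×6.65310 + 9×8.21242) / ((1 - 1.234375) × (1 - 8.21242)) = 6.1198 emails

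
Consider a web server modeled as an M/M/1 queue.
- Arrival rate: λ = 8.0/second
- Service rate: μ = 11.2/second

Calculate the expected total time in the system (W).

First, compute utilization: ρ = λ/μ = 8.0/11.2 = 0.7143
For M/M/1: W = 1/(μ-λ)
W = 1/(11.2-8.0) = 1/3.20
W = 0.3125 seconds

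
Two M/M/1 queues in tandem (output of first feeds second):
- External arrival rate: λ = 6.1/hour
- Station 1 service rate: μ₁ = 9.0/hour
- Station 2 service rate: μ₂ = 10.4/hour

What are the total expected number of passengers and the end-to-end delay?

By Jackson's theorem, each station behaves as independent M/M/1.
Station 1: ρ₁ = 6.1/9.0 = 0.6778, L₁ = ρ₁/(1-ρ₁) = λ/(μ₁-λ) = 6.1/2.90 = 2.10345
Station 2: ρ₂ = 6.1/10.4 = 0.5865, L₂ = ρ₂/(1-ρ₂) = λ/(μ₂-λ) = 6.1/4.30 = 1.41860
Total: L = L₁ + L₂ = 2.10345 + 1.41860 = 3.5221
W = L/λ = 3.5221/6.1 = 0.5774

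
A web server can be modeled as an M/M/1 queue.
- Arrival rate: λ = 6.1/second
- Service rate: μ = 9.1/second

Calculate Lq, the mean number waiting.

ρ = λ/μ = 6.1/9.1 = 0.6703
For M/M/1: Lq = λ²/(μ(μ-λ))
Lq = 37.21/(9.1 × 3.00)
Lq = 1.3630 requests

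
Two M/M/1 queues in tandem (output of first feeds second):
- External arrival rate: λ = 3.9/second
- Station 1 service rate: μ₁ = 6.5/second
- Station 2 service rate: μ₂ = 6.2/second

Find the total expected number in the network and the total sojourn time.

By Jackson's theorem, each station behaves as independent M/M/1.
Station 1: ρ₁ = 3.9/6.5 = 0.6000, L₁ = ρ₁/(1-ρ₁) = λ/(μ₁-λ) = 3.9/2.60 = 1.5000
Station 2: ρ₂ = 3.9/6.2 = 0.6290, L₂ = ρ₂/(1-ρ₂) = λ/(μ₂-λ) = 3.9/2.30 = 1.6957
Total: L = L₁ + L₂ = 1.5000 + 1.6957 = 3.1957
W = L/λ = 3.1957/3.9 = 0.8194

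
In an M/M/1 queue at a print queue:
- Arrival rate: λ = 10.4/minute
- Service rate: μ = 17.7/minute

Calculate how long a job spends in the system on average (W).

First, compute utilization: ρ = λ/μ = 10.4/17.7 = 0.5876
For M/M/1: W = 1/(μ-λ)
W = 1/(17.7-10.4) = 1/7.30
W = 0.1370 minutes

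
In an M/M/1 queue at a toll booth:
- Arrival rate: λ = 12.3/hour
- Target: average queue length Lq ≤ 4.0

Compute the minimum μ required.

For M/M/1: Lq = λ²/(μ(μ-λ))
Need Lq ≤ 4.0, i.e. μ(μ-λ) ≥ λ²/4.0
μ² - 12.3μ - 151.29/4.0 ≥ 0  →  μ² - 12.3μ - 37.8225 ≥ 0
Quadratic formula (positive root): μ = [λ + √(λ² + 4×37.8225)]/2
Discriminant: 151.29 + 4×37.8225 = 302.5800, √302.5800 = 17.3948
μ ≥ (12.3 + 17.3948)/2 = 14.8474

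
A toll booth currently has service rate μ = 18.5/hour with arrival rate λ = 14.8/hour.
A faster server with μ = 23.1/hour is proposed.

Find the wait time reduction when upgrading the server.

System 1: ρ₁ = 14.8/18.5 = 0.8000, W₁ = 1/(18.5-14.8) = 0.2703
System 2: ρ₂ = 14.8/23.1 = 0.6407, W₂ = 1/(23.1-14.8) = 0.1205
Improvement: (W₁-W₂)/W₁ = (0.2703-0.1205)/0.2703 = 55.42%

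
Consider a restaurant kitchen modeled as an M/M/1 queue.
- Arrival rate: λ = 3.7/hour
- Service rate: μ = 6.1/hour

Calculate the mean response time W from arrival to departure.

First, compute utilization: ρ = λ/μ = 3.7/6.1 = 0.6066
For M/M/1: W = 1/(μ-λ)
W = 1/(6.1-3.7) = 1/2.40
W = 0.4167 hours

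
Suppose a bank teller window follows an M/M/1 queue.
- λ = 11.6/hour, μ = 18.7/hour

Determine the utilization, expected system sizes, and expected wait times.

Step 1: ρ = λ/μ = 11.6/18.7 = 0.6203
Step 2: L = λ/(μ-λ) = 11.6/7.10 = 1.6338
Step 3: Lq = λ²/(μ(μ-λ)) = 134.56/(18.7×7.10) = 1.0135
Step 4: W = 1/(μ-λ) = 1/7.10 = 0.140845
Step 5: Wq = λ/(μ(μ-λ)) = 11.6/(18.7×7.10) = 0.08737
Step 6: P(0) = 1-ρ = 0.3797
Verify: L = λW = 11.6×0.140845 = 1.6338 ✔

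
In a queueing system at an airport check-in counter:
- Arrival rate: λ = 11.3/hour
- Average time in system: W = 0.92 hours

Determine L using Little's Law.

Little's Law: L = λW
L = 11.3 × 0.92 = 10.3960 passengers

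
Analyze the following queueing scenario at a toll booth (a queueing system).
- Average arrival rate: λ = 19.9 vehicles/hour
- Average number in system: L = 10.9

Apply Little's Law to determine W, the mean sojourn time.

Little's Law: L = λW, so W = L/λ
W = 10.9/19.9 = 0.5477 hours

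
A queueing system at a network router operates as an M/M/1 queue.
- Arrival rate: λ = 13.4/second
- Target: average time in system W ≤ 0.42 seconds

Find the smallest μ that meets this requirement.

For M/M/1: W = 1/(μ-λ)
Need W ≤ 0.42, so 1/(μ-λ) ≤ 0.42
μ - λ ≥ 1/0.42 = 2.3810
μ ≥ 13.4 + 2.3810 = 15.7810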